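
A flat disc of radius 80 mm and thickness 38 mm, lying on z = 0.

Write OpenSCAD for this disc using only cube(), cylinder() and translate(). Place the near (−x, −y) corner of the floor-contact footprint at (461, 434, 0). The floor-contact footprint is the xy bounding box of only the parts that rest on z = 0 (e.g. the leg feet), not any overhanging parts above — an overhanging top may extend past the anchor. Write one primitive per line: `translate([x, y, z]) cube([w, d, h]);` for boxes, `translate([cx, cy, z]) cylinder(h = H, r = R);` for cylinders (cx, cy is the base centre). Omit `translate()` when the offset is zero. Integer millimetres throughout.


translate([541, 514, 0]) cylinder(h = 38, r = 80);


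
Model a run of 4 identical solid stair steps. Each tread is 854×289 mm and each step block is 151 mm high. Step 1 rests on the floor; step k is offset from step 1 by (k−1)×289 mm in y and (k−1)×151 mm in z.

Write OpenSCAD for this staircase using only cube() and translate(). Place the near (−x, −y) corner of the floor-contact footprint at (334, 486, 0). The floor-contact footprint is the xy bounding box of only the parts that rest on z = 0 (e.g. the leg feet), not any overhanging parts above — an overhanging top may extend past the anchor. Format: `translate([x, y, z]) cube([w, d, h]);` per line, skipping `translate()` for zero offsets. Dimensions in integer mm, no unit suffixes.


translate([334, 486, 0]) cube([854, 289, 151]);
translate([334, 775, 151]) cube([854, 289, 151]);
translate([334, 1064, 302]) cube([854, 289, 151]);
translate([334, 1353, 453]) cube([854, 289, 151]);


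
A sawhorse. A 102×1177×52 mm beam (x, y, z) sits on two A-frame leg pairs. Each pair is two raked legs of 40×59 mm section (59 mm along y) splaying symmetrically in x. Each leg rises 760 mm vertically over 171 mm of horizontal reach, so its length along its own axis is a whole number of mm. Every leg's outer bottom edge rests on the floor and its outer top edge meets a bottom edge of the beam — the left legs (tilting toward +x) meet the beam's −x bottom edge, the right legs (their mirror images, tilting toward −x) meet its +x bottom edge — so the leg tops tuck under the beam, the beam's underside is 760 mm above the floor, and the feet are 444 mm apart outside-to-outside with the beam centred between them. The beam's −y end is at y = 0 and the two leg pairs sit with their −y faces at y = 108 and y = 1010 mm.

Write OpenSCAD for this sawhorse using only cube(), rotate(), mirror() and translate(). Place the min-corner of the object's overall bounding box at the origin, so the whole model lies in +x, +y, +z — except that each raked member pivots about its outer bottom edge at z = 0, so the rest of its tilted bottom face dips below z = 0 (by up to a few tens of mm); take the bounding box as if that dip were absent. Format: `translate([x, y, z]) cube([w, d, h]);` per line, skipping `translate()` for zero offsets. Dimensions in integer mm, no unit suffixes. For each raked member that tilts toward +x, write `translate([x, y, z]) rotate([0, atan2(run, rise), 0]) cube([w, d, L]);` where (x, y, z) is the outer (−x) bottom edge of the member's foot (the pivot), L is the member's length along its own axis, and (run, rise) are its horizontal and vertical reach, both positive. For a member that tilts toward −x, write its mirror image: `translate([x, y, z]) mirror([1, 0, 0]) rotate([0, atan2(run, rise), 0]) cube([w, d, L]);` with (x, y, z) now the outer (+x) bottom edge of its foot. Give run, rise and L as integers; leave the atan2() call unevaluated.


translate([171, 0, 760]) cube([102, 1177, 52]);
translate([0, 108, 0]) rotate([0, atan2(171, 760), 0]) cube([40, 59, 779]);
translate([444, 108, 0]) mirror([1, 0, 0]) rotate([0, atan2(171, 760), 0]) cube([40, 59, 779]);
translate([0, 1010, 0]) rotate([0, atan2(171, 760), 0]) cube([40, 59, 779]);
translate([444, 1010, 0]) mirror([1, 0, 0]) rotate([0, atan2(171, 760), 0]) cube([40, 59, 779]);


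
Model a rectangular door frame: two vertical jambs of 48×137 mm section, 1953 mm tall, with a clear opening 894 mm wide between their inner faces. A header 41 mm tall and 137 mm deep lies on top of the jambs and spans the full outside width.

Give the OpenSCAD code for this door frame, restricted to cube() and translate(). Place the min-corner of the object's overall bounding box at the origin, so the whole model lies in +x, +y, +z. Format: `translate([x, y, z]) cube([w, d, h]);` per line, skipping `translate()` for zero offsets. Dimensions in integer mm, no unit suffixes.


cube([48, 137, 1953]);
translate([942, 0, 0]) cube([48, 137, 1953]);
translate([0, 0, 1953]) cube([990, 137, 41]);


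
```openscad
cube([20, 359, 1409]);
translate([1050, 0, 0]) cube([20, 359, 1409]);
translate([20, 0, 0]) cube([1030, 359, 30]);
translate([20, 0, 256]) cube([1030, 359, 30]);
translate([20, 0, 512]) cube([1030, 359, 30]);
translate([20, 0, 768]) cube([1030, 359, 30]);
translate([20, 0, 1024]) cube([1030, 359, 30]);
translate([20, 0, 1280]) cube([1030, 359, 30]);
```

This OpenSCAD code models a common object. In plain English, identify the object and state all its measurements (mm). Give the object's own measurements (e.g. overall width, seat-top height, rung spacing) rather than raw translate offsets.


An open bookshelf. Two side panels, each 20 mm thick, 359 mm deep and 1409 mm tall, stand 1070 mm apart (outside-to-outside). Between them sit 6 shelves, each 30 mm thick and 359 mm deep, spanning the full gap between the sides. The bottom shelf rests on the floor (its underside at z = 0) and the clear gap between one shelf's top and the next shelf's underside is 226 mm.


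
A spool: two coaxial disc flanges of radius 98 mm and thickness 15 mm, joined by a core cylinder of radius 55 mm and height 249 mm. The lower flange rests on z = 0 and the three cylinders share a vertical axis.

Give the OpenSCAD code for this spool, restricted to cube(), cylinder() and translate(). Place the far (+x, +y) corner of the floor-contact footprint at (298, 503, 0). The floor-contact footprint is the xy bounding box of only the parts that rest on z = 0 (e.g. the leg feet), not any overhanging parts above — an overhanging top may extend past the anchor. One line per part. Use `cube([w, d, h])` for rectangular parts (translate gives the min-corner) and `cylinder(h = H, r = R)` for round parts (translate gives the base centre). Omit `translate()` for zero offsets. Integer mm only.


translate([200, 405, 0]) cylinder(h = 15, r = 98);
translate([200, 405, 15]) cylinder(h = 249, r = 55);
translate([200, 405, 264]) cylinder(h = 15, r = 98);


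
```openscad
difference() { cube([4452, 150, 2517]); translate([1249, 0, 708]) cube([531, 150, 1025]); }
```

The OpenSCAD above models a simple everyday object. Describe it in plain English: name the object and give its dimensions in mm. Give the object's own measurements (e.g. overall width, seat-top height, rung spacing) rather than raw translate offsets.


A wall 4452 mm long (x), 150 mm thick (y), 2517 mm tall, with a rectangular window opening cut through it. The opening is 531 mm wide and 1025 mm tall; its sill is at z = 708 mm and its near (−x) edge is 1249 mm from the wall's −x end. The opening passes through the full wall thickness.


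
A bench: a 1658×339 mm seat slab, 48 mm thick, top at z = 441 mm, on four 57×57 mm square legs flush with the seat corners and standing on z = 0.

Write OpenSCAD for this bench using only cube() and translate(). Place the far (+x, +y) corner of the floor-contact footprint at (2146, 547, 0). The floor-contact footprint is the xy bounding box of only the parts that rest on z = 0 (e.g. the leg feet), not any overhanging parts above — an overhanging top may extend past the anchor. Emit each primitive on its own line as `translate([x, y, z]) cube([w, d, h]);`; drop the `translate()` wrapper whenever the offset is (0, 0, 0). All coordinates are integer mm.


// leg_h = 441 − 48 = 393
translate([488, 208, 393]) cube([1658, 339, 48]);
translate([488, 208, 0]) cube([57, 57, 393]);
translate([488, 490, 0]) cube([57, 57, 393]);
translate([2089, 208, 0]) cube([57, 57, 393]);
translate([2089, 490, 0]) cube([57, 57, 393]);


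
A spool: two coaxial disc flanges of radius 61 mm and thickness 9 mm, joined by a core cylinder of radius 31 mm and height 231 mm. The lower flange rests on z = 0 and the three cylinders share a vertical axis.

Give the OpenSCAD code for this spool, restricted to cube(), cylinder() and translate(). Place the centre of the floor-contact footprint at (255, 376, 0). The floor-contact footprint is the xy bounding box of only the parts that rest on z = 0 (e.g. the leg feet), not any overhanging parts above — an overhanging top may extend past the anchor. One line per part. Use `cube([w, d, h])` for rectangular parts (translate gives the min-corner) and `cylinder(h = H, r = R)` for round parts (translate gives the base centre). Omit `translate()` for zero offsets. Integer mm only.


translate([255, 376, 0]) cylinder(h = 9, r = 61);
translate([255, 376, 9]) cylinder(h = 231, r = 31);
translate([255, 376, 240]) cylinder(h = 9, r = 61);


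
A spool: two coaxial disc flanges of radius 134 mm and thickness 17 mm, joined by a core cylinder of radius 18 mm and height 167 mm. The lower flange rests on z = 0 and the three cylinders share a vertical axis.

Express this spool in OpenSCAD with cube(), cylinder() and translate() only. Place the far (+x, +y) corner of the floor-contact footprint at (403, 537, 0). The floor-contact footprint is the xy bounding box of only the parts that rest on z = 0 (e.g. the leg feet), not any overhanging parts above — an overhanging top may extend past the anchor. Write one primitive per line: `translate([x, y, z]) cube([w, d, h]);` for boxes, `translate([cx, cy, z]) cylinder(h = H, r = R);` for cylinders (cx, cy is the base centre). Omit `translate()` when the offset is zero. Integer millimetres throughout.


translate([269, 403, 0]) cylinder(h = 17, r = 134);
translate([269, 403, 17]) cylinder(h = 167, r = 18);
translate([269, 403, 184]) cylinder(h = 17, r = 134);


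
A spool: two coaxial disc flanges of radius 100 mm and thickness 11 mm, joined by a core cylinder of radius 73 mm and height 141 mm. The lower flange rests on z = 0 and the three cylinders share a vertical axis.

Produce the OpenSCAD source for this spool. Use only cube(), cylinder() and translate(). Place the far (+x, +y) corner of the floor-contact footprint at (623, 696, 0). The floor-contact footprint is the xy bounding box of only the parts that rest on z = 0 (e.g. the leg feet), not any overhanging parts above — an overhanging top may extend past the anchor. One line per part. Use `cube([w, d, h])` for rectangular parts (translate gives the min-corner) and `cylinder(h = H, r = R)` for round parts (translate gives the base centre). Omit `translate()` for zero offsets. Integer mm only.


translate([523, 596, 0]) cylinder(h = 11, r = 100);
translate([523, 596, 11]) cylinder(h = 141, r = 73);
translate([523, 596, 152]) cylinder(h = 11, r = 100);


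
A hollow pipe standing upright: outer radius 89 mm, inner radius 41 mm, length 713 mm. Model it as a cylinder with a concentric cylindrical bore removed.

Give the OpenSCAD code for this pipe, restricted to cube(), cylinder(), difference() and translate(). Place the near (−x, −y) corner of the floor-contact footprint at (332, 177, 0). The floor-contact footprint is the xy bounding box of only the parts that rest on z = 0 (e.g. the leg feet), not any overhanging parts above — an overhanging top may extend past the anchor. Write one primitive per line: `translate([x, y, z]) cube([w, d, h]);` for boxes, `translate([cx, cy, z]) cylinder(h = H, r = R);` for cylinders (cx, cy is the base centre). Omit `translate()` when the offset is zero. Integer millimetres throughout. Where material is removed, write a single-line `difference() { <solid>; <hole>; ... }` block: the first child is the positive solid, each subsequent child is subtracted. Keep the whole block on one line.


difference() { translate([421, 266, 0]) cylinder(h = 713, r = 89); translate([421, 266, 0]) cylinder(h = 713, r = 41); }


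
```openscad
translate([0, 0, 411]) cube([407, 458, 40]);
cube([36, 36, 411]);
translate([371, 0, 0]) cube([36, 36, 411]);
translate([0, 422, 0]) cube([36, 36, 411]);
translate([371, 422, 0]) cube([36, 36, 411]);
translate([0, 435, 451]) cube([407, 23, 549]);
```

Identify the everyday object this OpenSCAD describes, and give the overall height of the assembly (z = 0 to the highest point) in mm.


A chair. The overall height is 1000 mm.

A slab on four corner posts with a tall panel at the back — a chair. The seat slab sits at z = 411 with thickness 40, and the 549 mm backrest starts at the seat top, so the overall height is 411 + 40 + 549 = 1000 mm.


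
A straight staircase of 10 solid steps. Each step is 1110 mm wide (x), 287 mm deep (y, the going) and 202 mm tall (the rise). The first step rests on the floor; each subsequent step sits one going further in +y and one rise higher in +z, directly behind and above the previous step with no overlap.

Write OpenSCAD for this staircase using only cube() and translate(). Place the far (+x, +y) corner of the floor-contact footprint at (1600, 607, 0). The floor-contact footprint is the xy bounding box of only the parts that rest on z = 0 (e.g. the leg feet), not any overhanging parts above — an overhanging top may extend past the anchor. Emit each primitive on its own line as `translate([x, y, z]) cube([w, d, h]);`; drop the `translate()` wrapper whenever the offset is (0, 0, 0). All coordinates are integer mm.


translate([490, 320, 0]) cube([1110, 287, 202]);
translate([490, 607, 202]) cube([1110, 287, 202]);
translate([490, 894, 404]) cube([1110, 287, 202]);
translate([490, 1181, 606]) cube([1110, 287, 202]);
translate([490, 1468, 808]) cube([1110, 287, 202]);
translate([490, 1755, 1010]) cube([1110, 287, 202]);
translate([490, 2042, 1212]) cube([1110, 287, 202]);
translate([490, 2329, 1414]) cube([1110, 287, 202]);
translate([490, 2616, 1616]) cube([1110, 287, 202]);
translate([490, 2903, 1818]) cube([1110, 287, 202]);


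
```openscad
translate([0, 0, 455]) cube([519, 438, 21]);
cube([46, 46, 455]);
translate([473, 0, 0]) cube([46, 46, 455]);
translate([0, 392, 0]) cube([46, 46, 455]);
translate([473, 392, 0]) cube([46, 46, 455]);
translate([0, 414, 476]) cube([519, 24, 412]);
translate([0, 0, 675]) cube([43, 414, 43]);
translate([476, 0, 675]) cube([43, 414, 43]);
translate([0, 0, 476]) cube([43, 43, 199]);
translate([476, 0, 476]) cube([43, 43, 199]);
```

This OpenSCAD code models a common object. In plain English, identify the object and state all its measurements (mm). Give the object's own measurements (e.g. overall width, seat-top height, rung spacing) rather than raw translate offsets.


A chair. The seat is a 519×438×21 mm slab with its top at z = 476 mm, on four 46×46 mm corner legs (flush with the seat edges, standing on z = 0). A flat backrest 24 mm thick, 412 mm tall, spans the full seat width and rises from the seat top along its +y edge, rear face flush with the rear of the seat. Two armrests of 43×43 mm section run along each side from the seat's front edge to the front of the backrest, top faces 242 mm above the seat top and outer faces flush with the seat's x-edges; a 43×43 mm post under the front of each armrest stands on the seat at the front corner.


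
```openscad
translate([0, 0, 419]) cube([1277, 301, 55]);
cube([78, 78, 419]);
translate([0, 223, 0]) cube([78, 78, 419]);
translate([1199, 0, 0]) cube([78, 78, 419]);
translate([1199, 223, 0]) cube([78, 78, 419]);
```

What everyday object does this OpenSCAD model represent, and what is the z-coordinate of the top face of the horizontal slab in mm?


A bench. The seat-top height is 474 mm.

A long slab on four corner posts — a bench. The slab sits at z = 419 with thickness 55, so the top is 419 + 55 = 474 mm.


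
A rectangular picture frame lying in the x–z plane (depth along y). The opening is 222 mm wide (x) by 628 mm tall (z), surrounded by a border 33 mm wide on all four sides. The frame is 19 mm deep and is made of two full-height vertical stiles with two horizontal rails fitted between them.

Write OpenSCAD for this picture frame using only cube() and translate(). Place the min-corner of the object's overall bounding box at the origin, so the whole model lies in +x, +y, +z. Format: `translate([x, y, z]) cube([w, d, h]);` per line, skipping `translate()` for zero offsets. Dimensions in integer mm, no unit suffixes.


cube([33, 19, 694]);
translate([255, 0, 0]) cube([33, 19, 694]);
translate([33, 0, 0]) cube([222, 19, 33]);
translate([33, 0, 661]) cube([222, 19, 33]);


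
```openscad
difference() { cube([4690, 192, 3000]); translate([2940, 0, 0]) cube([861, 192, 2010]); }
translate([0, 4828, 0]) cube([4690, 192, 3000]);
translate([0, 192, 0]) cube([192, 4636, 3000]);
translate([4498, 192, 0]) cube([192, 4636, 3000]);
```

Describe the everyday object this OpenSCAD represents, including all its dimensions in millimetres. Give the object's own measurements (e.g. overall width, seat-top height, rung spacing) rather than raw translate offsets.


A single room: four walls, each 3000 mm tall and 192 mm thick, enclosing an outside footprint 4690×5020 mm (x × y), no floor or roof. The front and back walls (−y and +y sides) run the full x-width; the side walls fit between their inner faces. A door opening 861 mm wide and 2010 mm tall is cut through the front wall from the floor up, its −x edge 2940 mm from the wall's −x end.


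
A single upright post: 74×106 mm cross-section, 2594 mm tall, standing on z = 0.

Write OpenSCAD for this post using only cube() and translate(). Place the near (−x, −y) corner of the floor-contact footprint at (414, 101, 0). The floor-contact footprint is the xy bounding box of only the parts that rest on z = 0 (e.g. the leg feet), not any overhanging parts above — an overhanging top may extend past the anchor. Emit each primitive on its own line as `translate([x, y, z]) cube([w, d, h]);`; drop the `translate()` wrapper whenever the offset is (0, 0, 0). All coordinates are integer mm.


translate([414, 101, 0]) cube([74, 106, 2594]);


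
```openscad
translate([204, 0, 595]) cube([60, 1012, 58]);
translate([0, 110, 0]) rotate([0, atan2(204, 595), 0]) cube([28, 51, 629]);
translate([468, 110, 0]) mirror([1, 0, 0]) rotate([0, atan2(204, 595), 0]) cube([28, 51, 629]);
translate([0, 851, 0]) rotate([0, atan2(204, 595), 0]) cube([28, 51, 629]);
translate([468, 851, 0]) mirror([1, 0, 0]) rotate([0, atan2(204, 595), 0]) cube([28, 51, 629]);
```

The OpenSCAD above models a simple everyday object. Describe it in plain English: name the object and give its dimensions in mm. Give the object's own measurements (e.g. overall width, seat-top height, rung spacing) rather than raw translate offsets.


A sawhorse. A 60×1012×58 mm beam (x, y, z) sits on two A-frame leg pairs. Each pair is two raked legs of 28×51 mm section (51 mm along y) splaying symmetrically in x. Each leg rises 595 mm vertically over 204 mm of horizontal reach and is 629 mm long along its own axis. Every leg's outer bottom edge rests on the floor and its outer top edge meets a bottom edge of the beam — the left legs (tilting toward +x) meet the beam's −x bottom edge, the right legs (their mirror images, tilting toward −x) meet its +x bottom edge — so the leg tops tuck under the beam, the beam's underside is 595 mm above the floor, and the feet are 468 mm apart outside-to-outside with the beam centred between them. The two leg pairs are set in 110 mm from either end of the beam.


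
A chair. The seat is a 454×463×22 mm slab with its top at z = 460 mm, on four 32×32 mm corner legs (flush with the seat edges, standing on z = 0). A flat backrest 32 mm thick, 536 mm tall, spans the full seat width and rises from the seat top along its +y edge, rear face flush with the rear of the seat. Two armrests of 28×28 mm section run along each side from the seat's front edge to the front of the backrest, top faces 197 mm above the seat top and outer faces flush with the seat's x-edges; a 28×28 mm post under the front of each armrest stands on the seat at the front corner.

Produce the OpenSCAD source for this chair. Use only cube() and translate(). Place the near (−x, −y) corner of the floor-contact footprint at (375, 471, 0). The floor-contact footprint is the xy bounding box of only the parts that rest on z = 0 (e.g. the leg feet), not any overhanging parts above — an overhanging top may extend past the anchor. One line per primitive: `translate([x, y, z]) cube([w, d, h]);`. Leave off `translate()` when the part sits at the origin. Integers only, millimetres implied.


// leg_h = 460 - 22 = 438
// arm post h = 197 - 28 = 169
translate([375, 471, 438]) cube([454, 463, 22]);
translate([375, 471, 0]) cube([32, 32, 438]);
translate([797, 471, 0]) cube([32, 32, 438]);
translate([375, 902, 0]) cube([32, 32, 438]);
translate([797, 902, 0]) cube([32, 32, 438]);
translate([375, 902, 460]) cube([454, 32, 536]);
translate([375, 471, 629]) cube([28, 431, 28]);
translate([801, 471, 629]) cube([28, 431, 28]);
translate([375, 471, 460]) cube([28, 28, 169]);
translate([801, 471, 460]) cube([28, 28, 169]);


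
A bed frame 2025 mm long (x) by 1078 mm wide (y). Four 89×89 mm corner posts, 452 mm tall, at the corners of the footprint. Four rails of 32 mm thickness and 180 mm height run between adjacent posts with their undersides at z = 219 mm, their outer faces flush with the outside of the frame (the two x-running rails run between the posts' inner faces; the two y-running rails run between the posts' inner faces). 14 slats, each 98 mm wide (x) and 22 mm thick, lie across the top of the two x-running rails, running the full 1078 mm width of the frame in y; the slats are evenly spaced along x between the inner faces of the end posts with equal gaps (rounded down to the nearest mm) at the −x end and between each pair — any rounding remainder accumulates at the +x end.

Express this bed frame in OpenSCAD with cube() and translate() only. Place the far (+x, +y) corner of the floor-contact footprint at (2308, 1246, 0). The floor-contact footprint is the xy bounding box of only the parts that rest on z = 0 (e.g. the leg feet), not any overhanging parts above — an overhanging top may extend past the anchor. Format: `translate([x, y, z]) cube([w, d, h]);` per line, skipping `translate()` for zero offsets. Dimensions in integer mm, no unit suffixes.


translate([283, 168, 0]) cube([89, 89, 452]);
translate([283, 1157, 0]) cube([89, 89, 452]);
translate([2219, 168, 0]) cube([89, 89, 452]);
translate([2219, 1157, 0]) cube([89, 89, 452]);
translate([372, 168, 219]) cube([1847, 32, 180]);
translate([372, 1214, 219]) cube([1847, 32, 180]);
translate([283, 257, 219]) cube([32, 900, 180]);
translate([2276, 257, 219]) cube([32, 900, 180]);
translate([403, 168, 399]) cube([98, 1078, 22]);
translate([532, 168, 399]) cube([98, 1078, 22]);
translate([661, 168, 399]) cube([98, 1078, 22]);
translate([790, 168, 399]) cube([98, 1078, 22]);
translate([919, 168, 399]) cube([98, 1078, 22]);
translate([1048, 168, 399]) cube([98, 1078, 22]);
translate([1177, 168, 399]) cube([98, 1078, 22]);
translate([1306, 168, 399]) cube([98, 1078, 22]);
translate([1435, 168, 399]) cube([98, 1078, 22]);
translate([1564, 168, 399]) cube([98, 1078, 22]);
translate([1693, 168, 399]) cube([98, 1078, 22]);
translate([1822, 168, 399]) cube([98, 1078, 22]);
translate([1951, 168, 399]) cube([98, 1078, 22]);
translate([2080, 168, 399]) cube([98, 1078, 22]);


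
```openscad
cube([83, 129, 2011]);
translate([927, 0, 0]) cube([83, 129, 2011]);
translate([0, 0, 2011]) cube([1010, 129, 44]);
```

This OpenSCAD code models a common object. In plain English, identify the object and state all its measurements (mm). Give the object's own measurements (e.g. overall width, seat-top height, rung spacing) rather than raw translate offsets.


A door frame. The clear opening is 844 mm wide and 2011 mm high. Two 83 mm wide jambs, 129 mm deep, stand either side of the opening from the floor to the top of the opening. A 44 mm thick head sits across the top of both jambs, spanning the full outside width of the frame.


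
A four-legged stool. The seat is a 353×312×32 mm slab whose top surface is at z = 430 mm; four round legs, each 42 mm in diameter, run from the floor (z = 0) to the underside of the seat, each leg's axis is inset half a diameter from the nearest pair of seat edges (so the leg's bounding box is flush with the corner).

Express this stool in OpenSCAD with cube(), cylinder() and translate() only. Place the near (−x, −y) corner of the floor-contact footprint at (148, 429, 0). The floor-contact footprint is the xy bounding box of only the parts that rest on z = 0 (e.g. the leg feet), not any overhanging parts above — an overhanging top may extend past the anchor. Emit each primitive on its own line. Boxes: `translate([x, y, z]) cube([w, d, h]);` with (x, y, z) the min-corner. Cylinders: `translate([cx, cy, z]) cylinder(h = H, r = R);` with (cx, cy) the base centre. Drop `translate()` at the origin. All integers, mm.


translate([148, 429, 398]) cube([353, 312, 32]);
translate([169, 450, 0]) cylinder(h = 398, r = 21);
translate([480, 450, 0]) cylinder(h = 398, r = 21);
translate([169, 720, 0]) cylinder(h = 398, r = 21);
translate([480, 720, 0]) cylinder(h = 398, r = 21);


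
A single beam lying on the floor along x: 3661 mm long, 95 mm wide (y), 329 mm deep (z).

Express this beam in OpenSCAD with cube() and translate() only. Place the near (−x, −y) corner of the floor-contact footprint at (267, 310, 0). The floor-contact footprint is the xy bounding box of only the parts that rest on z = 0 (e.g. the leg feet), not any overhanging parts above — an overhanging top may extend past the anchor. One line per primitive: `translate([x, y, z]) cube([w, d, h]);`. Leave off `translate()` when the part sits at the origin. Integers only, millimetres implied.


translate([267, 310, 0]) cube([3661, 95, 329]);


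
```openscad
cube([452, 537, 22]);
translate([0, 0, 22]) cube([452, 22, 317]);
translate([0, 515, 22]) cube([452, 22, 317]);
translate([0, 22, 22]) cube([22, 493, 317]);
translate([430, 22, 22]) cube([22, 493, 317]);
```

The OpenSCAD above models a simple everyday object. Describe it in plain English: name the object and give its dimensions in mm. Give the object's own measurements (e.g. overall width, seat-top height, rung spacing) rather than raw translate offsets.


An open-topped rectangular box: outside dimensions 452×537×339 mm, with a uniform wall and base thickness of 22 mm. The base is a full 452×537 slab on the floor; four walls sit on top of the base. The front and back walls (the −y and +y sides) span the full width; the two side walls fit between them.


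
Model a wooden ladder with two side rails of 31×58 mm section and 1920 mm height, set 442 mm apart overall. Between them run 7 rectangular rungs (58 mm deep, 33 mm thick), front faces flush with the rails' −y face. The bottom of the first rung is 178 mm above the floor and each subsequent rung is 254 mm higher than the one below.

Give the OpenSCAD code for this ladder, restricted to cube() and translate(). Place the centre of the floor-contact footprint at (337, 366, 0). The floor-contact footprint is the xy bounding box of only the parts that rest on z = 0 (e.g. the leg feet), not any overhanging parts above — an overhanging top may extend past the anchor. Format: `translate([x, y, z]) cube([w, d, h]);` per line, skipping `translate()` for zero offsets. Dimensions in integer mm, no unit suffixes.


translate([116, 337, 0]) cube([31, 58, 1920]);
translate([527, 337, 0]) cube([31, 58, 1920]);
translate([147, 337, 178]) cube([380, 58, 33]);
translate([147, 337, 432]) cube([380, 58, 33]);
translate([147, 337, 686]) cube([380, 58, 33]);
translate([147, 337, 940]) cube([380, 58, 33]);
translate([147, 337, 1194]) cube([380, 58, 33]);
translate([147, 337, 1448]) cube([380, 58, 33]);
translate([147, 337, 1702]) cube([380, 58, 33]);


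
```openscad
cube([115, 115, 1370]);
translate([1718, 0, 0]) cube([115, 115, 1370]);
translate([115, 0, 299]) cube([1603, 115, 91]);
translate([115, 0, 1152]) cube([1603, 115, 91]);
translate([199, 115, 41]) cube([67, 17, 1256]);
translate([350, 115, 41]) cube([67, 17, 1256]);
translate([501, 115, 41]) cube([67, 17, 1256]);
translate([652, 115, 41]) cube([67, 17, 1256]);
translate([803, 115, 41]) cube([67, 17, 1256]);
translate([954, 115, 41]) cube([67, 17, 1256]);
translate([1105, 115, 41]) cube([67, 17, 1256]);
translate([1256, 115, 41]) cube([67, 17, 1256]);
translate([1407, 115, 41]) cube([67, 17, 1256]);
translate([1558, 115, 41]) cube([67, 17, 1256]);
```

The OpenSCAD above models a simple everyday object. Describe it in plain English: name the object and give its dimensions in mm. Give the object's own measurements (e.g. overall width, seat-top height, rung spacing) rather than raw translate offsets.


A fence section. Two 115×115 mm posts, 1370 mm tall, stand on the floor with a clear span of 1603 mm between their inner faces. Two horizontal rails of 115×91 mm section span the gap between the posts with their undersides at z = 299 mm and z = 1152 mm, flush with the posts' −y face. 10 pickets, each 67 mm wide, 17 mm thick and 1256 mm tall, are fixed to the +y face of the rails with their bottoms at z = 41 mm, spaced across the span with a 84 mm gap after the −x post and between neighbouring pickets, with 93 mm left before the +x post.


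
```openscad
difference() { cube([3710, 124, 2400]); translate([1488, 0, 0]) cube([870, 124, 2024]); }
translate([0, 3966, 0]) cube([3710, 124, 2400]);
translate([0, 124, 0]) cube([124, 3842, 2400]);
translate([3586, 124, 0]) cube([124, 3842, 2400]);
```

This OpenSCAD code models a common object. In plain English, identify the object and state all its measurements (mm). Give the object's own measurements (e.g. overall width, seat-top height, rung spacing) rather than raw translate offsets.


A single room: four walls, each 2400 mm tall and 124 mm thick, enclosing an outside footprint 3710×4090 mm (x × y), no floor or roof. The front and back walls (−y and +y sides) run the full x-width; the side walls fit between their inner faces. A door opening 870 mm wide and 2024 mm tall is cut through the front wall from the floor up, its −x edge 1488 mm from the wall's −x end.


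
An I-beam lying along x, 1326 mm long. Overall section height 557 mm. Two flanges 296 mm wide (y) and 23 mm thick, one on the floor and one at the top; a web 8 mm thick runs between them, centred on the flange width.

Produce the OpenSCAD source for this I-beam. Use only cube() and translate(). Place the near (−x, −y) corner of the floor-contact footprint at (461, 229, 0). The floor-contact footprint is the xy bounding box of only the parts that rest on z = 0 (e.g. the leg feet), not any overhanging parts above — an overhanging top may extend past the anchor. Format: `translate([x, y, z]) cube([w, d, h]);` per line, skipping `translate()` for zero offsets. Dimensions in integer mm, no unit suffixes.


translate([461, 229, 0]) cube([1326, 296, 23]);
translate([461, 373, 23]) cube([1326, 8, 511]);
translate([461, 229, 534]) cube([1326, 296, 23]);


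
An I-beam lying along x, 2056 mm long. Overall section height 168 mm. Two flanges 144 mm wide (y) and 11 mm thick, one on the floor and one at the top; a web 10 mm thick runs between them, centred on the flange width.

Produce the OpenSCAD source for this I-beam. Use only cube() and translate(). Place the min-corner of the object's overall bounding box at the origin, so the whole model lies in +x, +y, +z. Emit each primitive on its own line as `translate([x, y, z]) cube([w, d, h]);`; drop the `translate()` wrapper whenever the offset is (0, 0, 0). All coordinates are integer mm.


cube([2056, 144, 11]);
translate([0, 67, 11]) cube([2056, 10, 146]);
translate([0, 0, 157]) cube([2056, 144, 11]);


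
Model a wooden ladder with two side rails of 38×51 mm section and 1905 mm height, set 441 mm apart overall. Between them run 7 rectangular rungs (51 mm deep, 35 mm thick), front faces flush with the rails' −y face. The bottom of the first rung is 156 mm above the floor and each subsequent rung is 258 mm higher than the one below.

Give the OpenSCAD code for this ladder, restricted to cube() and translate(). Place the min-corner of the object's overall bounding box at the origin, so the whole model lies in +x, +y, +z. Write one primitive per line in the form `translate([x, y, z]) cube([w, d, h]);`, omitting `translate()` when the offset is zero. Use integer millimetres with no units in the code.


// rung span = 441 - 2*38 = 365
// rung[k] z = 156 + k*258
cube([38, 51, 1905]);
translate([403, 0, 0]) cube([38, 51, 1905]);
translate([38, 0, 156]) cube([365, 51, 35]);
translate([38, 0, 414]) cube([365, 51, 35]);
translate([38, 0, 672]) cube([365, 51, 35]);
translate([38, 0, 930]) cube([365, 51, 35]);
translate([38, 0, 1188]) cube([365, 51, 35]);
translate([38, 0, 1446]) cube([365, 51, 35]);
translate([38, 0, 1704]) cube([365, 51, 35]);


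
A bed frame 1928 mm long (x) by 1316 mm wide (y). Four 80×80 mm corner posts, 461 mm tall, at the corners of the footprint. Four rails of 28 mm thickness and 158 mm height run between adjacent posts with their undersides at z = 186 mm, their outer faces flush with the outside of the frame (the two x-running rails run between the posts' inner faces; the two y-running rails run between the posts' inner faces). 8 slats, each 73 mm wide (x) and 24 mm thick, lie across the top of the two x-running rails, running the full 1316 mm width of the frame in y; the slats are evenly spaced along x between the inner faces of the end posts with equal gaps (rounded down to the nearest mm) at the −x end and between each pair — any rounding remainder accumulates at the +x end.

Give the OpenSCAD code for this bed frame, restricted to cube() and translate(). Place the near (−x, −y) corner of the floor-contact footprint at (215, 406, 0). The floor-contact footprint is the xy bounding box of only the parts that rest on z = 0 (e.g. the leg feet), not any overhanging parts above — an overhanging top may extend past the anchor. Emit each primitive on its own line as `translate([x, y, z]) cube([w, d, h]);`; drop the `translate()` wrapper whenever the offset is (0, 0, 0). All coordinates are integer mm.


translate([215, 406, 0]) cube([80, 80, 461]);
translate([215, 1642, 0]) cube([80, 80, 461]);
translate([2063, 406, 0]) cube([80, 80, 461]);
translate([2063, 1642, 0]) cube([80, 80, 461]);
translate([295, 406, 186]) cube([1768, 28, 158]);
translate([295, 1694, 186]) cube([1768, 28, 158]);
translate([215, 486, 186]) cube([28, 1156, 158]);
translate([2115, 486, 186]) cube([28, 1156, 158]);
translate([426, 406, 344]) cube([73, 1316, 24]);
translate([630, 406, 344]) cube([73, 1316, 24]);
translate([834, 406, 344]) cube([73, 1316, 24]);
translate([1038, 406, 344]) cube([73, 1316, 24]);
translate([1242, 406, 344]) cube([73, 1316, 24]);
translate([1446, 406, 344]) cube([73, 1316, 24]);
translate([1650, 406, 344]) cube([73, 1316, 24]);
translate([1854, 406, 344]) cube([73, 1316, 24]);


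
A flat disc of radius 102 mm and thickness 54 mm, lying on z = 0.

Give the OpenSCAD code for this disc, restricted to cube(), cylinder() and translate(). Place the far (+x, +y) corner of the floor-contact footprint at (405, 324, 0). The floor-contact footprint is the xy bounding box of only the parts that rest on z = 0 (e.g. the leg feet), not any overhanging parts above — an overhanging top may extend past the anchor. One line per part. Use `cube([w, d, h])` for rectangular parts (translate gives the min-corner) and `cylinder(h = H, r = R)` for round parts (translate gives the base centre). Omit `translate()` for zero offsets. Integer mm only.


translate([303, 222, 0]) cylinder(h = 54, r = 102);


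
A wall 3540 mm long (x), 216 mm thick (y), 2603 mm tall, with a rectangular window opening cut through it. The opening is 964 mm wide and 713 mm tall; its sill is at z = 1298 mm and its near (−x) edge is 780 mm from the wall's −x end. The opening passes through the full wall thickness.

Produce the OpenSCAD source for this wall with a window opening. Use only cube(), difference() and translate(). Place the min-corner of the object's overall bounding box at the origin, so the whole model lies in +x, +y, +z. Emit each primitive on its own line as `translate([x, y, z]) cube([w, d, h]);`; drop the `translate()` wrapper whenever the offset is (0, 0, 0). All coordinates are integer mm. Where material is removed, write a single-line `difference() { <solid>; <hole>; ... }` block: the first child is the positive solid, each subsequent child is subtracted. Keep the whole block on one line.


difference() { cube([3540, 216, 2603]); translate([780, 0, 1298]) cube([964, 216, 713]); }


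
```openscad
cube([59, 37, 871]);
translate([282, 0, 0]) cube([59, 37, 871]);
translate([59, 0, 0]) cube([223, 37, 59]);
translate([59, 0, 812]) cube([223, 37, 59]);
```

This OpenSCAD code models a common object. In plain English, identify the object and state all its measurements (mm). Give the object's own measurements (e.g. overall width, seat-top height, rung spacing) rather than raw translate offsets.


A rectangular picture frame lying in the x–z plane (depth along y). The opening is 223 mm wide (x) by 753 mm tall (z), surrounded by a border 59 mm wide on all four sides. The frame is 37 mm deep and is made of two full-height vertical stiles with two horizontal rails fitted between them.


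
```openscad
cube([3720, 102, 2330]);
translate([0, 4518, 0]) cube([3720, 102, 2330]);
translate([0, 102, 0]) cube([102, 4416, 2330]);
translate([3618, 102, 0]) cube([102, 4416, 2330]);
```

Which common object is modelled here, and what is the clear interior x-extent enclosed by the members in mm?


A house (or room) frame. The interior width is 3516 mm.

Four 2330 mm walls enclosing a rectangle with no floor or roof — a room or house frame. Outside width is 3720 mm and wall thickness is 102 mm, so the interior width is 3720 − 2 × 102 = 3516 mm.


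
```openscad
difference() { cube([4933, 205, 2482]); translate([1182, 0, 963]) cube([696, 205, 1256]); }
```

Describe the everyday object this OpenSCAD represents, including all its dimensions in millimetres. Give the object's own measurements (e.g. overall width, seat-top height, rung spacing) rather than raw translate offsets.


A wall 4933 mm long (x), 205 mm thick (y), 2482 mm tall, with a rectangular window opening cut through it. The opening is 696 mm wide and 1256 mm tall; its sill is at z = 963 mm and its near (−x) edge is 1182 mm from the wall's −x end. The opening passes through the full wall thickness.


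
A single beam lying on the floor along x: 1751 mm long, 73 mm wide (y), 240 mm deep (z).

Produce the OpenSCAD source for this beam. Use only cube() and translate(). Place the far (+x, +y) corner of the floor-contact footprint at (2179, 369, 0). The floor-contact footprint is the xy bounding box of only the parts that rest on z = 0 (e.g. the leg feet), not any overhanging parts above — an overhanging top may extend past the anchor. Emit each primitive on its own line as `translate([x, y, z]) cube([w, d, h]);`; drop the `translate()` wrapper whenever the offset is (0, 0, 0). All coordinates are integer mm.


translate([428, 296, 0]) cube([1751, 73, 240]);


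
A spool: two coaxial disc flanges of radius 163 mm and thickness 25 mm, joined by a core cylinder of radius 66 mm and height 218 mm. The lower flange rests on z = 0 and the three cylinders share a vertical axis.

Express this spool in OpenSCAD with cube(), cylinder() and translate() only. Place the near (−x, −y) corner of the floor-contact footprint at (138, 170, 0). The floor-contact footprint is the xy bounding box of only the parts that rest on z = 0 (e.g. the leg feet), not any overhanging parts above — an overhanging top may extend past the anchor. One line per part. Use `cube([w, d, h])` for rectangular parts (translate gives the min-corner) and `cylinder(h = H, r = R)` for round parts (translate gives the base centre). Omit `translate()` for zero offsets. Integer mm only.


translate([301, 333, 0]) cylinder(h = 25, r = 163);
translate([301, 333, 25]) cylinder(h = 218, r = 66);
translate([301, 333, 243]) cylinder(h = 25, r = 163);
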